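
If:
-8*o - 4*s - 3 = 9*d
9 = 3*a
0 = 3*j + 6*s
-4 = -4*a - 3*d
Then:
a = 3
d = -8/3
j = -2*s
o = 21/8 - s/2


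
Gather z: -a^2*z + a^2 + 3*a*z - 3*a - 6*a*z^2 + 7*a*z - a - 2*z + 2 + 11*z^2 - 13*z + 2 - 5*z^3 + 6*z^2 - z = a^2 - 4*a - 5*z^3 + z^2*(17 - 6*a) + z*(-a^2 + 10*a - 16) + 4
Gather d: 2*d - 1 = 2*d - 1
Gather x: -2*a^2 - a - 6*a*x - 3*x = -2*a^2 - a + x*(-6*a - 3)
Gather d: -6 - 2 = -8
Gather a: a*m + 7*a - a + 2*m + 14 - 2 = a*(m + 6) + 2*m + 12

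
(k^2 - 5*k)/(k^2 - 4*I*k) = (k - 5)/(k - 4*I)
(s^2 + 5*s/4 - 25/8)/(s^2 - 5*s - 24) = (-8*s^2 - 10*s + 25)/(8*(-s^2 + 5*s + 24))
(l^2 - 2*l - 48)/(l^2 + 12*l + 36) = (l - 8)/(l + 6)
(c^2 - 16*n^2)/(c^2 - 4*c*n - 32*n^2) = (c - 4*n)/(c - 8*n)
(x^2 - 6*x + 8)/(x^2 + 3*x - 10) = (x - 4)/(x + 5)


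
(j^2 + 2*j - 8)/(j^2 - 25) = (j^2 + 2*j - 8)/(j^2 - 25)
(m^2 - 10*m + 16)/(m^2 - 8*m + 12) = (m - 8)/(m - 6)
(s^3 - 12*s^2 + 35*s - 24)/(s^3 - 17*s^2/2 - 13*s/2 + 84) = 2*(s^2 - 4*s + 3)/(2*s^2 - s - 21)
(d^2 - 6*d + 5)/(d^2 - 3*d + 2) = (d - 5)/(d - 2)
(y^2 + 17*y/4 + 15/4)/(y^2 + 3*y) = (y + 5/4)/y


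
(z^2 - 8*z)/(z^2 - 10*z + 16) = z/(z - 2)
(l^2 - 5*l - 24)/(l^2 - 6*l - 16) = (l + 3)/(l + 2)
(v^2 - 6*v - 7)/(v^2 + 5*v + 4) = (v - 7)/(v + 4)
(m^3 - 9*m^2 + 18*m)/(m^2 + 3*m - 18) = m*(m - 6)/(m + 6)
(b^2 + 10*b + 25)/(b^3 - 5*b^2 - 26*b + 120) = (b + 5)/(b^2 - 10*b + 24)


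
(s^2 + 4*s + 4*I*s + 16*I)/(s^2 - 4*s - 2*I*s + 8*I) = (s^2 + 4*s*(1 + I) + 16*I)/(s^2 - 2*s*(2 + I) + 8*I)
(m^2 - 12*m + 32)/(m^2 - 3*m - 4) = (m - 8)/(m + 1)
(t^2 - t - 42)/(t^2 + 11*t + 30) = (t - 7)/(t + 5)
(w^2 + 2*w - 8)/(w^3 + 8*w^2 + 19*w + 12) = (w - 2)/(w^2 + 4*w + 3)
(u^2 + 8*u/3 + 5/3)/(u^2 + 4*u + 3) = (u + 5/3)/(u + 3)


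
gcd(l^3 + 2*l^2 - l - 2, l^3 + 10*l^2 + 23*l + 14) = l^2 + 3*l + 2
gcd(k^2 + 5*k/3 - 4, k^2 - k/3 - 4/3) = k - 4/3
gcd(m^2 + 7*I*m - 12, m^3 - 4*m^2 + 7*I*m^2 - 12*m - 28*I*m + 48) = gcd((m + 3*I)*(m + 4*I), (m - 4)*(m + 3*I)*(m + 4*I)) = m^2 + 7*I*m - 12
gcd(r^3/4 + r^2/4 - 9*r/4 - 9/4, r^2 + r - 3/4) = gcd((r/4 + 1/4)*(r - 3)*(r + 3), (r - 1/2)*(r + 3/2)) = 1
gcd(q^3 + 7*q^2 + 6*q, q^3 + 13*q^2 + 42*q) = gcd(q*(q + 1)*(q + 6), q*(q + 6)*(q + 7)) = q^2 + 6*q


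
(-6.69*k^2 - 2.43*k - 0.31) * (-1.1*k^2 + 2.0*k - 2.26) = 7.359*k^4 - 10.707*k^3 + 10.6004*k^2 + 4.8718*k + 0.7006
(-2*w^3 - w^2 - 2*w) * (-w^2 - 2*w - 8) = 2*w^5 + 5*w^4 + 20*w^3 + 12*w^2 + 16*w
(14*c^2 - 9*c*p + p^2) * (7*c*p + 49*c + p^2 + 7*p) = 98*c^3*p + 686*c^3 - 49*c^2*p^2 - 343*c^2*p - 2*c*p^3 - 14*c*p^2 + p^4 + 7*p^3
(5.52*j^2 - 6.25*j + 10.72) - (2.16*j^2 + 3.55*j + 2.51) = 3.36*j^2 - 9.8*j + 8.21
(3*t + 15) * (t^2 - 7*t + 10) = 3*t^3 - 6*t^2 - 75*t + 150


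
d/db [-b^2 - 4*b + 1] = -2*b - 4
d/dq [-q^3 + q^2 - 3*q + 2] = -3*q^2 + 2*q - 3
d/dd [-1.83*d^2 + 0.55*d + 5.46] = 0.55 - 3.66*d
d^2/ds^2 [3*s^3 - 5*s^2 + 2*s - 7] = 18*s - 10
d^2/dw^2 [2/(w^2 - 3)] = 12*(w^2 + 1)/(w^2 - 3)^3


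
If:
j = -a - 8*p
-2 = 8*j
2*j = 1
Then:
No Solution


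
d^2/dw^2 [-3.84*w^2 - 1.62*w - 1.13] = -7.68000000000000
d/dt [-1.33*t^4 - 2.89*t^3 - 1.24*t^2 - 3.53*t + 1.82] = -5.32*t^3 - 8.67*t^2 - 2.48*t - 3.53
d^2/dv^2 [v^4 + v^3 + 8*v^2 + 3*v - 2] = 12*v^2 + 6*v + 16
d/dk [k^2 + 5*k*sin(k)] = 5*k*cos(k) + 2*k + 5*sin(k)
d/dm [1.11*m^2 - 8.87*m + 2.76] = 2.22*m - 8.87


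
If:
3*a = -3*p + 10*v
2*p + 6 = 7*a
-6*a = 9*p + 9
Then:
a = 12/25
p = -33/25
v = -63/250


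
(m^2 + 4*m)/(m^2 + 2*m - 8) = m/(m - 2)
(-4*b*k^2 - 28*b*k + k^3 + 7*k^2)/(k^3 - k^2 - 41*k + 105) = k*(-4*b + k)/(k^2 - 8*k + 15)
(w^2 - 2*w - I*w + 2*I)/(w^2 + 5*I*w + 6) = (w - 2)/(w + 6*I)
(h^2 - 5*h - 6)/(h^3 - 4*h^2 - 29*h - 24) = (h - 6)/(h^2 - 5*h - 24)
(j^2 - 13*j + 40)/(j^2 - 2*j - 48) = (j - 5)/(j + 6)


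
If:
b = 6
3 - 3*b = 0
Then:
No Solution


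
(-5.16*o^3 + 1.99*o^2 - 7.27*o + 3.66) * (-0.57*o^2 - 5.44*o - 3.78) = 2.9412*o^5 + 26.9361*o^4 + 12.8231*o^3 + 29.9404*o^2 + 7.57019999999999*o - 13.8348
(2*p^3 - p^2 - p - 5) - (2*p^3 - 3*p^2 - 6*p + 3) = 2*p^2 + 5*p - 8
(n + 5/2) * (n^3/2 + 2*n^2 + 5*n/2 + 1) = n^4/2 + 13*n^3/4 + 15*n^2/2 + 29*n/4 + 5/2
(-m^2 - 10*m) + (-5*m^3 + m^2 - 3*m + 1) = -5*m^3 - 13*m + 1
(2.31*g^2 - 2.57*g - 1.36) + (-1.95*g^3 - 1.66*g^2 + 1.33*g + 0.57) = -1.95*g^3 + 0.65*g^2 - 1.24*g - 0.79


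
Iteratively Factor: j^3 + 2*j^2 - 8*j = (j)*(j^2 + 2*j - 8) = j*(j - 2)*(j + 4)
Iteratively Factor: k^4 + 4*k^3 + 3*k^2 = (k + 3)*(k^3 + k^2) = (k + 1)*(k + 3)*(k^2) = k*(k + 1)*(k + 3)*(k)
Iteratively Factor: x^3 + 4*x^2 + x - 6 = (x + 2)*(x^2 + 2*x - 3) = (x + 2)*(x + 3)*(x - 1)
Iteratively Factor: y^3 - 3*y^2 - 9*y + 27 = (y - 3)*(y^2 - 9) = (y - 3)^2*(y + 3)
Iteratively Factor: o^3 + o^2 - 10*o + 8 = (o - 2)*(o^2 + 3*o - 4) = (o - 2)*(o + 4)*(o - 1)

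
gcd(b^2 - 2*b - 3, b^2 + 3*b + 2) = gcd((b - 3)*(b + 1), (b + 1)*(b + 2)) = b + 1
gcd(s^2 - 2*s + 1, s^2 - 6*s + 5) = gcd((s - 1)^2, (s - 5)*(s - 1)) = s - 1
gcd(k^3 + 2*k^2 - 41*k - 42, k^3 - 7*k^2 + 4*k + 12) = k^2 - 5*k - 6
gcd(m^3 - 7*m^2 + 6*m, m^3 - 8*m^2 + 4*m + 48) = m - 6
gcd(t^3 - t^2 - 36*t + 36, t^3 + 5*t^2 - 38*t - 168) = t - 6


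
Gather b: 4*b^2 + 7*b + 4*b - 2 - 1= 4*b^2 + 11*b - 3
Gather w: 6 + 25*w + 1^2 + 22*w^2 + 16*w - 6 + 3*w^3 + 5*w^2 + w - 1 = 3*w^3 + 27*w^2 + 42*w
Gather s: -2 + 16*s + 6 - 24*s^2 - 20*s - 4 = -24*s^2 - 4*s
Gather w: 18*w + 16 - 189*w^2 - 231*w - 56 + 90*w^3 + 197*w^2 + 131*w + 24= 90*w^3 + 8*w^2 - 82*w - 16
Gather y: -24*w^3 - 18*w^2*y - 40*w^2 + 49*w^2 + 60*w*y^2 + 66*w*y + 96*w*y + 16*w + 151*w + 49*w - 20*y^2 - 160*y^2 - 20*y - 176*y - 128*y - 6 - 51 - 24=-24*w^3 + 9*w^2 + 216*w + y^2*(60*w - 180) + y*(-18*w^2 + 162*w - 324) - 81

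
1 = 1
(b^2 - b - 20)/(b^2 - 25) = (b + 4)/(b + 5)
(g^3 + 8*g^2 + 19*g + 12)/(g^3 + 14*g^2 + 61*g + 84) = (g + 1)/(g + 7)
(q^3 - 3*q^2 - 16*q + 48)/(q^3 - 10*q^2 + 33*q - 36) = (q + 4)/(q - 3)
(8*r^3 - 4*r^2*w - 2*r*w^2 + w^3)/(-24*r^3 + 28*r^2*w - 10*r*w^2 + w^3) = (-2*r - w)/(6*r - w)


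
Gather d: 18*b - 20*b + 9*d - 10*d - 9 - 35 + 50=-2*b - d + 6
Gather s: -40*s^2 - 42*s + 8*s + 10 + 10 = -40*s^2 - 34*s + 20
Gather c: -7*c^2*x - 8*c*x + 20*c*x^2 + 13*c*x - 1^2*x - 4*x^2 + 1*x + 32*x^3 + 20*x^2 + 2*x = -7*c^2*x + c*(20*x^2 + 5*x) + 32*x^3 + 16*x^2 + 2*x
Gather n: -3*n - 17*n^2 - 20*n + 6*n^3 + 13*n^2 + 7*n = 6*n^3 - 4*n^2 - 16*n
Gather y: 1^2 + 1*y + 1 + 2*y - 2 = 3*y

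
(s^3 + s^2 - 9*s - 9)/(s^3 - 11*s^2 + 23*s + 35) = (s^2 - 9)/(s^2 - 12*s + 35)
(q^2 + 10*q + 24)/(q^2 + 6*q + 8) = (q + 6)/(q + 2)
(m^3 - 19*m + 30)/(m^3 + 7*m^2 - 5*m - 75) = (m - 2)/(m + 5)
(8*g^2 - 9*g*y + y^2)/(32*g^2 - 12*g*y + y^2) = (-g + y)/(-4*g + y)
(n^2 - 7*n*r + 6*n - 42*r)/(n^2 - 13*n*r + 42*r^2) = (-n - 6)/(-n + 6*r)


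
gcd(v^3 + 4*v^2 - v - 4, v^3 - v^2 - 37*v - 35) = v + 1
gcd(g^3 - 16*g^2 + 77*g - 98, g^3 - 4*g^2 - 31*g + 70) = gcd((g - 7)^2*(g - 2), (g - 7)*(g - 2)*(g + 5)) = g^2 - 9*g + 14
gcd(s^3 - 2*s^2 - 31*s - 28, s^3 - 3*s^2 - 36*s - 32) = s^2 + 5*s + 4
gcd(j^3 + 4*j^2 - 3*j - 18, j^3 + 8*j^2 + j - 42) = j^2 + j - 6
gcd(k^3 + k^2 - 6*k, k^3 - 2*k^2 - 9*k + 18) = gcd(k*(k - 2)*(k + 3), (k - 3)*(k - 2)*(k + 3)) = k^2 + k - 6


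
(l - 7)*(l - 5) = l^2 - 12*l + 35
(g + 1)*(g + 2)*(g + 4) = g^3 + 7*g^2 + 14*g + 8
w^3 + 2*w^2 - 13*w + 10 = (w - 2)*(w - 1)*(w + 5)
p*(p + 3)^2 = p^3 + 6*p^2 + 9*p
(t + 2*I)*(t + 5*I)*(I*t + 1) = I*t^3 - 6*t^2 - 3*I*t - 10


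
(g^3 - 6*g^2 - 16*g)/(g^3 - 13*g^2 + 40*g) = (g + 2)/(g - 5)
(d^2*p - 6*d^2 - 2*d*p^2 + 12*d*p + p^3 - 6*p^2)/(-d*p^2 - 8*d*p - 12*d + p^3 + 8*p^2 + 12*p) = (-d*p + 6*d + p^2 - 6*p)/(p^2 + 8*p + 12)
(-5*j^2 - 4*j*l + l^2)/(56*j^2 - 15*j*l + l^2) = (-5*j^2 - 4*j*l + l^2)/(56*j^2 - 15*j*l + l^2)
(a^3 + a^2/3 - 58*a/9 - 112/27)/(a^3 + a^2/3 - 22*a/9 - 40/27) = (9*a^2 - 3*a - 56)/(9*a^2 - 3*a - 20)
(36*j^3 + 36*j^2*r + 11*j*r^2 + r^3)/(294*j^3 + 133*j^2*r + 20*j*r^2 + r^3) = (6*j^2 + 5*j*r + r^2)/(49*j^2 + 14*j*r + r^2)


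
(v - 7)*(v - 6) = v^2 - 13*v + 42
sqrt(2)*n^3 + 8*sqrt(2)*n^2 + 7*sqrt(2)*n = n*(n + 7)*(sqrt(2)*n + sqrt(2))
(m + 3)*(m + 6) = m^2 + 9*m + 18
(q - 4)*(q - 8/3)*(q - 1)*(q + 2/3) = q^4 - 7*q^3 + 110*q^2/9 + 8*q/9 - 64/9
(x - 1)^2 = x^2 - 2*x + 1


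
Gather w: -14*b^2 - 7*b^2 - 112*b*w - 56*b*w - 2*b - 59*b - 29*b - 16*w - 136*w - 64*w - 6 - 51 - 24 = -21*b^2 - 90*b + w*(-168*b - 216) - 81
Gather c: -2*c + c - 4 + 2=-c - 2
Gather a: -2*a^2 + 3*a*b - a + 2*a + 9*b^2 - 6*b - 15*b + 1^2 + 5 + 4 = -2*a^2 + a*(3*b + 1) + 9*b^2 - 21*b + 10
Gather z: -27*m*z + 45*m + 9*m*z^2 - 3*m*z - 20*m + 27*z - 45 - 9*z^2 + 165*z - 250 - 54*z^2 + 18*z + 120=25*m + z^2*(9*m - 63) + z*(210 - 30*m) - 175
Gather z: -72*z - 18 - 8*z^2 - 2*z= -8*z^2 - 74*z - 18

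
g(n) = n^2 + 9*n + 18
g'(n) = 2*n + 9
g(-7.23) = 5.20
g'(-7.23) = -5.46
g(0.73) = 25.10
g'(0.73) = 10.46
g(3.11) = 55.66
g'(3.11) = 15.22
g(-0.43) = 14.31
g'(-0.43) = 8.14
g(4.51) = 78.93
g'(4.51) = 18.02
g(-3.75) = -1.69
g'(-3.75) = 1.50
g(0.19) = 19.75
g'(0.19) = 9.38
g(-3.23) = -0.64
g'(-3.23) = 2.54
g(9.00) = 180.00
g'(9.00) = 27.00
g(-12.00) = 54.00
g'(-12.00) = -15.00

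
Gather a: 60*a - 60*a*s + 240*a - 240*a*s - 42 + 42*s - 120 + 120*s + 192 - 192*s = a*(300 - 300*s) - 30*s + 30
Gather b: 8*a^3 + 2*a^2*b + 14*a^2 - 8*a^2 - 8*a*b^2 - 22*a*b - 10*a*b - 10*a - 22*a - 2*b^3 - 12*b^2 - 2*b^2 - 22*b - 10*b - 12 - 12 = 8*a^3 + 6*a^2 - 32*a - 2*b^3 + b^2*(-8*a - 14) + b*(2*a^2 - 32*a - 32) - 24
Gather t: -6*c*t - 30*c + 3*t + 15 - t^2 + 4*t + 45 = -30*c - t^2 + t*(7 - 6*c) + 60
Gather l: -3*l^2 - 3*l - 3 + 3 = -3*l^2 - 3*l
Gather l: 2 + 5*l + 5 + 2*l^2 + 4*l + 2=2*l^2 + 9*l + 9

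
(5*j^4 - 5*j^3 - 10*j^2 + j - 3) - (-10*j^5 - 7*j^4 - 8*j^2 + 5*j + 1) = 10*j^5 + 12*j^4 - 5*j^3 - 2*j^2 - 4*j - 4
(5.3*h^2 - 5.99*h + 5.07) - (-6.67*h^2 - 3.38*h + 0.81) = 11.97*h^2 - 2.61*h + 4.26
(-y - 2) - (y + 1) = -2*y - 3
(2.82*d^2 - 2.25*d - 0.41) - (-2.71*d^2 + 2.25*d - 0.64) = 5.53*d^2 - 4.5*d + 0.23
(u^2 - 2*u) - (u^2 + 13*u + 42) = -15*u - 42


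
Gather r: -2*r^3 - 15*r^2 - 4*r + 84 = -2*r^3 - 15*r^2 - 4*r + 84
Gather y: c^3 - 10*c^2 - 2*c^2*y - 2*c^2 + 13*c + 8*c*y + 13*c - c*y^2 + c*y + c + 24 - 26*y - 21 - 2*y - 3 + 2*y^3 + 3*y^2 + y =c^3 - 12*c^2 + 27*c + 2*y^3 + y^2*(3 - c) + y*(-2*c^2 + 9*c - 27)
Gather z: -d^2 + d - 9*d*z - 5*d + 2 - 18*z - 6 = -d^2 - 4*d + z*(-9*d - 18) - 4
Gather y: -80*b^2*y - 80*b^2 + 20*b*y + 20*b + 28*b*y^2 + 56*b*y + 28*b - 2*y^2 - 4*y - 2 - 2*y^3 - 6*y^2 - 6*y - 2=-80*b^2 + 48*b - 2*y^3 + y^2*(28*b - 8) + y*(-80*b^2 + 76*b - 10) - 4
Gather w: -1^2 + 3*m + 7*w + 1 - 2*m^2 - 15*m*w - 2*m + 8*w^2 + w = -2*m^2 + m + 8*w^2 + w*(8 - 15*m)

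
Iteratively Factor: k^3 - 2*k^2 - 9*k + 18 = (k - 3)*(k^2 + k - 6) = (k - 3)*(k - 2)*(k + 3)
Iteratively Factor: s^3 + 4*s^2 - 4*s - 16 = (s + 2)*(s^2 + 2*s - 8) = (s + 2)*(s + 4)*(s - 2)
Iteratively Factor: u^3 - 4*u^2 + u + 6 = (u - 3)*(u^2 - u - 2) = (u - 3)*(u - 2)*(u + 1)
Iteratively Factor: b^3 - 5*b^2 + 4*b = (b - 4)*(b^2 - b) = b*(b - 4)*(b - 1)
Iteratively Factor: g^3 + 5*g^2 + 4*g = (g + 4)*(g^2 + g) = g*(g + 4)*(g + 1)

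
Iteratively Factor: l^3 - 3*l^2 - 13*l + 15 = (l - 5)*(l^2 + 2*l - 3) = (l - 5)*(l + 3)*(l - 1)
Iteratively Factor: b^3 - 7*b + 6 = (b + 3)*(b^2 - 3*b + 2) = (b - 1)*(b + 3)*(b - 2)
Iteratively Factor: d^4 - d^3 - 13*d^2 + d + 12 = (d - 4)*(d^3 + 3*d^2 - d - 3) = (d - 4)*(d + 1)*(d^2 + 2*d - 3) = (d - 4)*(d - 1)*(d + 1)*(d + 3)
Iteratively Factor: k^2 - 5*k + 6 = (k - 3)*(k - 2)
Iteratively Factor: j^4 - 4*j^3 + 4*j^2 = (j)*(j^3 - 4*j^2 + 4*j) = j^2*(j^2 - 4*j + 4) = j^2*(j - 2)*(j - 2)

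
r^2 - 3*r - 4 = (r - 4)*(r + 1)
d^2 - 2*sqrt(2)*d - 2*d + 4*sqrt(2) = (d - 2)*(d - 2*sqrt(2))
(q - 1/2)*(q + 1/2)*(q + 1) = q^3 + q^2 - q/4 - 1/4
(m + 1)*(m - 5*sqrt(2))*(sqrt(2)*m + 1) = sqrt(2)*m^3 - 9*m^2 + sqrt(2)*m^2 - 9*m - 5*sqrt(2)*m - 5*sqrt(2)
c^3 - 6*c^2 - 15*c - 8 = (c - 8)*(c + 1)^2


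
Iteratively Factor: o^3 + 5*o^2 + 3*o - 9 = (o + 3)*(o^2 + 2*o - 3) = (o - 1)*(o + 3)*(o + 3)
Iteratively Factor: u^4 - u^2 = (u - 1)*(u^3 + u^2) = u*(u - 1)*(u^2 + u) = u*(u - 1)*(u + 1)*(u)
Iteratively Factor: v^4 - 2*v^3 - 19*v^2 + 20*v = (v + 4)*(v^3 - 6*v^2 + 5*v) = v*(v + 4)*(v^2 - 6*v + 5) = v*(v - 1)*(v + 4)*(v - 5)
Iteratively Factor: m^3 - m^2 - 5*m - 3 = (m + 1)*(m^2 - 2*m - 3) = (m + 1)^2*(m - 3)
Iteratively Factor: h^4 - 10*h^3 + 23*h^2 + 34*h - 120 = (h - 5)*(h^3 - 5*h^2 - 2*h + 24) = (h - 5)*(h - 4)*(h^2 - h - 6) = (h - 5)*(h - 4)*(h - 3)*(h + 2)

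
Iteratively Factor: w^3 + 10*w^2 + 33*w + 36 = (w + 3)*(w^2 + 7*w + 12) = (w + 3)*(w + 4)*(w + 3)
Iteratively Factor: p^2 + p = (p)*(p + 1)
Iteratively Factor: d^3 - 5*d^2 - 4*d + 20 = (d - 2)*(d^2 - 3*d - 10) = (d - 2)*(d + 2)*(d - 5)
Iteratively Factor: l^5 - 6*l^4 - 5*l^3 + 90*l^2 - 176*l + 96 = (l - 4)*(l^4 - 2*l^3 - 13*l^2 + 38*l - 24) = (l - 4)*(l - 1)*(l^3 - l^2 - 14*l + 24) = (l - 4)*(l - 3)*(l - 1)*(l^2 + 2*l - 8) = (l - 4)*(l - 3)*(l - 1)*(l + 4)*(l - 2)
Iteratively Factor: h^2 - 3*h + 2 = (h - 2)*(h - 1)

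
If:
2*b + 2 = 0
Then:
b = -1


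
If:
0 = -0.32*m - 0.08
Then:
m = -0.25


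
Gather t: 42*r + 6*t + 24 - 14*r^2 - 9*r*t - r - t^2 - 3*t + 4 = -14*r^2 + 41*r - t^2 + t*(3 - 9*r) + 28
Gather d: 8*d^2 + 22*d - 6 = 8*d^2 + 22*d - 6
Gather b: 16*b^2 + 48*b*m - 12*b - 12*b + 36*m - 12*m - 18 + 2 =16*b^2 + b*(48*m - 24) + 24*m - 16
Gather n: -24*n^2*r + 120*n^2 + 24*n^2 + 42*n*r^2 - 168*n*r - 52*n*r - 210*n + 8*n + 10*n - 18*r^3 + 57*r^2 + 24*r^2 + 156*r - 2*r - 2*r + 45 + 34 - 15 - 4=n^2*(144 - 24*r) + n*(42*r^2 - 220*r - 192) - 18*r^3 + 81*r^2 + 152*r + 60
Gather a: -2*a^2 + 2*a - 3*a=-2*a^2 - a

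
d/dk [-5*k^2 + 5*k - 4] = 5 - 10*k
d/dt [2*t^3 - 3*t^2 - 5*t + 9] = 6*t^2 - 6*t - 5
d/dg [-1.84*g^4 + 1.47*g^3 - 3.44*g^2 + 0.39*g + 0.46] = -7.36*g^3 + 4.41*g^2 - 6.88*g + 0.39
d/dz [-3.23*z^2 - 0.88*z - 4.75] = -6.46*z - 0.88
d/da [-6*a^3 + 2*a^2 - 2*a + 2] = -18*a^2 + 4*a - 2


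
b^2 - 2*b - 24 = (b - 6)*(b + 4)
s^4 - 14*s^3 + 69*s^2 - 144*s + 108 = (s - 6)*(s - 3)^2*(s - 2)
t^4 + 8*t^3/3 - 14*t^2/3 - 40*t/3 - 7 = (t - 7/3)*(t + 1)^2*(t + 3)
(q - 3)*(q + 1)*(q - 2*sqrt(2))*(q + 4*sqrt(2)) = q^4 - 2*q^3 + 2*sqrt(2)*q^3 - 19*q^2 - 4*sqrt(2)*q^2 - 6*sqrt(2)*q + 32*q + 48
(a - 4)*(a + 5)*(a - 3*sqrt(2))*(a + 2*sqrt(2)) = a^4 - sqrt(2)*a^3 + a^3 - 32*a^2 - sqrt(2)*a^2 - 12*a + 20*sqrt(2)*a + 240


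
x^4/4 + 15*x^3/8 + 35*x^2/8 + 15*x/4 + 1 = (x/4 + 1)*(x + 1/2)*(x + 1)*(x + 2)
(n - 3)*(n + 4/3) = n^2 - 5*n/3 - 4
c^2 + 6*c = c*(c + 6)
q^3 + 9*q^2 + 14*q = q*(q + 2)*(q + 7)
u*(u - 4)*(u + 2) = u^3 - 2*u^2 - 8*u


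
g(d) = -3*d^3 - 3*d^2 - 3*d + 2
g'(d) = -9*d^2 - 6*d - 3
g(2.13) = -46.99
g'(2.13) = -56.61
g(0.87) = -4.86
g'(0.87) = -15.03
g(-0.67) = 3.57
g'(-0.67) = -3.02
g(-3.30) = 87.04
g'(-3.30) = -81.21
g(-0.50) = 3.12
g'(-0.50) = -2.25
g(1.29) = -13.30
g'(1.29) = -25.72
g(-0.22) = 2.55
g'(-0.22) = -2.12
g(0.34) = 0.52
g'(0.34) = -6.08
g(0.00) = 2.00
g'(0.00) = -3.00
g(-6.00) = 560.00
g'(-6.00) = -291.00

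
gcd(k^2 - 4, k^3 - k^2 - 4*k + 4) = k^2 - 4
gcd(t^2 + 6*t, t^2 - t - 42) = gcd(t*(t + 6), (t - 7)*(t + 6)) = t + 6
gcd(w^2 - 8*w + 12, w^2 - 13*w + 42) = w - 6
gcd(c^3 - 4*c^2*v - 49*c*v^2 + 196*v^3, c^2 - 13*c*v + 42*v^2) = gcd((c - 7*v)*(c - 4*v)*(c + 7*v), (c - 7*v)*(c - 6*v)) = -c + 7*v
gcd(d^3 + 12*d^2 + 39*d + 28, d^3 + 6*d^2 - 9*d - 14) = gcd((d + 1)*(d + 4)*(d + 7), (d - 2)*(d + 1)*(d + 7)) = d^2 + 8*d + 7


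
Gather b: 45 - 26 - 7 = 12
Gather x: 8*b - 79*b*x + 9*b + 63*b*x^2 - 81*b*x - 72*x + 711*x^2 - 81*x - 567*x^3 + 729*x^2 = 17*b - 567*x^3 + x^2*(63*b + 1440) + x*(-160*b - 153)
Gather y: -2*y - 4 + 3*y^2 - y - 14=3*y^2 - 3*y - 18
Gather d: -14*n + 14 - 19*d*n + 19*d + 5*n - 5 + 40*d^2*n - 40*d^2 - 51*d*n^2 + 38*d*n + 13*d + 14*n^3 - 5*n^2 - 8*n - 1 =d^2*(40*n - 40) + d*(-51*n^2 + 19*n + 32) + 14*n^3 - 5*n^2 - 17*n + 8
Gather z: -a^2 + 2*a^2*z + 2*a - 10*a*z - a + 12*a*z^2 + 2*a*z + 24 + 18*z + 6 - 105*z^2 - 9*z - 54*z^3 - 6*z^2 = -a^2 + a - 54*z^3 + z^2*(12*a - 111) + z*(2*a^2 - 8*a + 9) + 30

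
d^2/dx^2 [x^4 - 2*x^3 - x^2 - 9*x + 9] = 12*x^2 - 12*x - 2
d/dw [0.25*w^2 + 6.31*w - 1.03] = 0.5*w + 6.31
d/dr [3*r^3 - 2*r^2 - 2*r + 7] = 9*r^2 - 4*r - 2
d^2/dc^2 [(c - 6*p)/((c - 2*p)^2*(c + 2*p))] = 2*(3*c^3 - 30*c^2*p - 28*c*p^2 - 40*p^3)/(c^7 - 2*c^6*p - 12*c^5*p^2 + 24*c^4*p^3 + 48*c^3*p^4 - 96*c^2*p^5 - 64*c*p^6 + 128*p^7)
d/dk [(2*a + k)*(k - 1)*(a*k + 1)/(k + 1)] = (-(2*a + k)*(k - 1)*(a*k + 1) + (k + 1)*(a*(2*a + k)*(k - 1) + (2*a + k)*(a*k + 1) + (k - 1)*(a*k + 1)))/(k + 1)^2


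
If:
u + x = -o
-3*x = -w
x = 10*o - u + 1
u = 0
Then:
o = -1/11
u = 0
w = 3/11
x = 1/11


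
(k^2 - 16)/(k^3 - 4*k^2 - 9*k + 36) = (k + 4)/(k^2 - 9)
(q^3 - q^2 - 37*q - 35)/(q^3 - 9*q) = (q^3 - q^2 - 37*q - 35)/(q*(q^2 - 9))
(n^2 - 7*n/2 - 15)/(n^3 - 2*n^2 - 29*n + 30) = (n + 5/2)/(n^2 + 4*n - 5)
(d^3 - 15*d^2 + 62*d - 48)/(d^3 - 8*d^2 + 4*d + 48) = (d^2 - 9*d + 8)/(d^2 - 2*d - 8)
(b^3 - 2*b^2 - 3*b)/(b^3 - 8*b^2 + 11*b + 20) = b*(b - 3)/(b^2 - 9*b + 20)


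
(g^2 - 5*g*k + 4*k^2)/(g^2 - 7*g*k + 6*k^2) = (g - 4*k)/(g - 6*k)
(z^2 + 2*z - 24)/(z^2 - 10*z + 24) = (z + 6)/(z - 6)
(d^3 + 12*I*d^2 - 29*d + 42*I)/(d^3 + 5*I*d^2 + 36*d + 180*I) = (d^2 + 6*I*d + 7)/(d^2 - I*d + 30)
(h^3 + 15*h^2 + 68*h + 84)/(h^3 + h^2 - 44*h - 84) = (h + 7)/(h - 7)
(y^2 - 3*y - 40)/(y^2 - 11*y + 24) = (y + 5)/(y - 3)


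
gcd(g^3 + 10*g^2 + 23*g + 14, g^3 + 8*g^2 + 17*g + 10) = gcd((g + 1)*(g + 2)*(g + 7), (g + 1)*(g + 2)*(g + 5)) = g^2 + 3*g + 2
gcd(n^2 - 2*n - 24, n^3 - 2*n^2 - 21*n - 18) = n - 6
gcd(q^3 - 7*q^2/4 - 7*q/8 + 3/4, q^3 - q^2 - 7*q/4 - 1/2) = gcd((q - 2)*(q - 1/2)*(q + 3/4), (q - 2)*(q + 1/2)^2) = q - 2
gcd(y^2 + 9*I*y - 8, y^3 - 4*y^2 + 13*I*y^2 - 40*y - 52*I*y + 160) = y + 8*I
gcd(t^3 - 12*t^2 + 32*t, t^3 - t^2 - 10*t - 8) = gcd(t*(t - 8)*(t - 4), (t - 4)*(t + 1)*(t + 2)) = t - 4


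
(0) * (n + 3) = 0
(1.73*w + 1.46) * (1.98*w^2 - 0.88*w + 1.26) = 3.4254*w^3 + 1.3684*w^2 + 0.895*w + 1.8396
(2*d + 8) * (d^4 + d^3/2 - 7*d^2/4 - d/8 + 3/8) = 2*d^5 + 9*d^4 + d^3/2 - 57*d^2/4 - d/4 + 3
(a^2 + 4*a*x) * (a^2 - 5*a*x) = a^4 - a^3*x - 20*a^2*x^2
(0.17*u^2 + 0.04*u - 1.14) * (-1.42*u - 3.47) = -0.2414*u^3 - 0.6467*u^2 + 1.48*u + 3.9558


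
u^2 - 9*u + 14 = (u - 7)*(u - 2)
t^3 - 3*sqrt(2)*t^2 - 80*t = t*(t - 8*sqrt(2))*(t + 5*sqrt(2))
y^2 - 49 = (y - 7)*(y + 7)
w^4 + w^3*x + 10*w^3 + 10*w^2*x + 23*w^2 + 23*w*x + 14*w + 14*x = (w + 1)*(w + 2)*(w + 7)*(w + x)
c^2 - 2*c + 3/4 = (c - 3/2)*(c - 1/2)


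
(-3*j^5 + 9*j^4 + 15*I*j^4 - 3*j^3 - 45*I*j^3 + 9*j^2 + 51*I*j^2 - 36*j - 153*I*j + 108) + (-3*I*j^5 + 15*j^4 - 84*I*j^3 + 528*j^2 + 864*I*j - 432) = -3*j^5 - 3*I*j^5 + 24*j^4 + 15*I*j^4 - 3*j^3 - 129*I*j^3 + 537*j^2 + 51*I*j^2 - 36*j + 711*I*j - 324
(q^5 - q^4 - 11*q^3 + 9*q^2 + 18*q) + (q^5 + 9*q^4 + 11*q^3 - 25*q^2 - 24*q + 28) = 2*q^5 + 8*q^4 - 16*q^2 - 6*q + 28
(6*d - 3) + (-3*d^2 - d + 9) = -3*d^2 + 5*d + 6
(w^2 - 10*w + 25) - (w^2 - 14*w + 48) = 4*w - 23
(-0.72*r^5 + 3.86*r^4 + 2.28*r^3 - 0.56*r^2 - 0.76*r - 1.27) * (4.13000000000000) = -2.9736*r^5 + 15.9418*r^4 + 9.4164*r^3 - 2.3128*r^2 - 3.1388*r - 5.2451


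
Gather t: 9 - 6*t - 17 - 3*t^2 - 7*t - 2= -3*t^2 - 13*t - 10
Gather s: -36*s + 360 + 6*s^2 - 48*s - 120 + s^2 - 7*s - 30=7*s^2 - 91*s + 210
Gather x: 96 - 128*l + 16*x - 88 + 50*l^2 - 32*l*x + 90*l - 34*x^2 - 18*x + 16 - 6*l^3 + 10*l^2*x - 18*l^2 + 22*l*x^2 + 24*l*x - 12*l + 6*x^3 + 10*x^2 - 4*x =-6*l^3 + 32*l^2 - 50*l + 6*x^3 + x^2*(22*l - 24) + x*(10*l^2 - 8*l - 6) + 24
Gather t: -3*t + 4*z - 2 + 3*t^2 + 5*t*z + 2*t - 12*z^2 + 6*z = 3*t^2 + t*(5*z - 1) - 12*z^2 + 10*z - 2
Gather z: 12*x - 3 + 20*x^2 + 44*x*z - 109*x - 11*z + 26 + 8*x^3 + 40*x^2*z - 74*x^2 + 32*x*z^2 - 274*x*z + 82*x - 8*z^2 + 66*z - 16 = 8*x^3 - 54*x^2 - 15*x + z^2*(32*x - 8) + z*(40*x^2 - 230*x + 55) + 7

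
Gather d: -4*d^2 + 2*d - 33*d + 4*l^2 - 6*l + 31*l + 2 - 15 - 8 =-4*d^2 - 31*d + 4*l^2 + 25*l - 21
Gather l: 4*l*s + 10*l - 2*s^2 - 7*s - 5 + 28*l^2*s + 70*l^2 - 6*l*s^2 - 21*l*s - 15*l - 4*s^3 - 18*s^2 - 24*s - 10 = l^2*(28*s + 70) + l*(-6*s^2 - 17*s - 5) - 4*s^3 - 20*s^2 - 31*s - 15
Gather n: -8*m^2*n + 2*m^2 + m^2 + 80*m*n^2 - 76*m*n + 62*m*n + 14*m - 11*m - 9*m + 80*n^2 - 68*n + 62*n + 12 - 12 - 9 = 3*m^2 - 6*m + n^2*(80*m + 80) + n*(-8*m^2 - 14*m - 6) - 9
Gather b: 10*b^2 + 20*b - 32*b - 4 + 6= 10*b^2 - 12*b + 2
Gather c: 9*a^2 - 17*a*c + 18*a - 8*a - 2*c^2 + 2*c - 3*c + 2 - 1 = 9*a^2 + 10*a - 2*c^2 + c*(-17*a - 1) + 1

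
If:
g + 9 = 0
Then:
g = -9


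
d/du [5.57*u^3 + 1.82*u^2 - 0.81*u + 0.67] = 16.71*u^2 + 3.64*u - 0.81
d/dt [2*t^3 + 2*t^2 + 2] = 2*t*(3*t + 2)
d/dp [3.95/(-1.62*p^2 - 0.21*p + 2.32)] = (12.798*p + 0.8295)/(1.62*p^2 + 0.21*p - 2.32)^2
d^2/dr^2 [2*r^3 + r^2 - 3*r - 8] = 12*r + 2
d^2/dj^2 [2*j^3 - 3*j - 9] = 12*j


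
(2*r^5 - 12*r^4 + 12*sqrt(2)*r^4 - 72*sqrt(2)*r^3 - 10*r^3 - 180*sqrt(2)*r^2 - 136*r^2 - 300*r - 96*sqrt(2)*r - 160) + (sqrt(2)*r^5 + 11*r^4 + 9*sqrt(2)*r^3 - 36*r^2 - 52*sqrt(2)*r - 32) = sqrt(2)*r^5 + 2*r^5 - r^4 + 12*sqrt(2)*r^4 - 63*sqrt(2)*r^3 - 10*r^3 - 180*sqrt(2)*r^2 - 172*r^2 - 300*r - 148*sqrt(2)*r - 192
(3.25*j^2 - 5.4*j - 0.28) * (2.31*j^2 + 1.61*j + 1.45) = 7.5075*j^4 - 7.2415*j^3 - 4.6283*j^2 - 8.2808*j - 0.406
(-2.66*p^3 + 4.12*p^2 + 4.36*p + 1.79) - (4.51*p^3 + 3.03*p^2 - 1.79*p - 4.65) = -7.17*p^3 + 1.09*p^2 + 6.15*p + 6.44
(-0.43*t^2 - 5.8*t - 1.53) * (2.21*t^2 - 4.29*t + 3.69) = -0.9503*t^4 - 10.9733*t^3 + 19.914*t^2 - 14.8383*t - 5.6457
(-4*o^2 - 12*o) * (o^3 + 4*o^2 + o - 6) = -4*o^5 - 28*o^4 - 52*o^3 + 12*o^2 + 72*o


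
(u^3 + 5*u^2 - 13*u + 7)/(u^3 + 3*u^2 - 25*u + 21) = (u - 1)/(u - 3)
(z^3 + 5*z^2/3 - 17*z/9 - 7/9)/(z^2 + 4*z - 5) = (9*z^2 + 24*z + 7)/(9*(z + 5))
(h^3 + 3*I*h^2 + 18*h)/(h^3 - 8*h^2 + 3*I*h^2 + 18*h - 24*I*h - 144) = h/(h - 8)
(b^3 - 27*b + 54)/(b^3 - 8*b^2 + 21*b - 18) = (b + 6)/(b - 2)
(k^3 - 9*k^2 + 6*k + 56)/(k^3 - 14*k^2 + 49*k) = (k^2 - 2*k - 8)/(k*(k - 7))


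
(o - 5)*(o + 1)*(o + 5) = o^3 + o^2 - 25*o - 25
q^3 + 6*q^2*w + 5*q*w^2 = q*(q + w)*(q + 5*w)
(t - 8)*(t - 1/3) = t^2 - 25*t/3 + 8/3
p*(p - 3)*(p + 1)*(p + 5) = p^4 + 3*p^3 - 13*p^2 - 15*p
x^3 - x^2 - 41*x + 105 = (x - 5)*(x - 3)*(x + 7)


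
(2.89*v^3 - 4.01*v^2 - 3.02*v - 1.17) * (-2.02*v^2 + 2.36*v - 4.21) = -5.8378*v^5 + 14.9206*v^4 - 15.5301*v^3 + 12.1183*v^2 + 9.953*v + 4.9257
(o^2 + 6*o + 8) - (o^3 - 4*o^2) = -o^3 + 5*o^2 + 6*o + 8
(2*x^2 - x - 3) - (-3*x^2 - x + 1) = 5*x^2 - 4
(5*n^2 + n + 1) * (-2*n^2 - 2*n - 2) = -10*n^4 - 12*n^3 - 14*n^2 - 4*n - 2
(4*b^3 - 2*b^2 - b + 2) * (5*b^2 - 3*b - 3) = 20*b^5 - 22*b^4 - 11*b^3 + 19*b^2 - 3*b - 6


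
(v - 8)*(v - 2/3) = v^2 - 26*v/3 + 16/3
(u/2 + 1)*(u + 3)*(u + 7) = u^3/2 + 6*u^2 + 41*u/2 + 21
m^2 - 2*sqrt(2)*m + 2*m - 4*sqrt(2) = (m + 2)*(m - 2*sqrt(2))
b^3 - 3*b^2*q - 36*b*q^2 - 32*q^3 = (b - 8*q)*(b + q)*(b + 4*q)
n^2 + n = n*(n + 1)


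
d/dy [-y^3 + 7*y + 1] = 7 - 3*y^2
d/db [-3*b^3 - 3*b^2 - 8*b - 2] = -9*b^2 - 6*b - 8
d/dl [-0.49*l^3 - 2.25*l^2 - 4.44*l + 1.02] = -1.47*l^2 - 4.5*l - 4.44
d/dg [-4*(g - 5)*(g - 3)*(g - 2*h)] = -12*g^2 + 16*g*h + 64*g - 64*h - 60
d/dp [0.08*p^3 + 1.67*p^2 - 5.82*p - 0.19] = 0.24*p^2 + 3.34*p - 5.82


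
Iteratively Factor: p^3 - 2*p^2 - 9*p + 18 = (p - 3)*(p^2 + p - 6) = (p - 3)*(p - 2)*(p + 3)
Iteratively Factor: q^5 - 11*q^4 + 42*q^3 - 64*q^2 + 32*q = (q - 1)*(q^4 - 10*q^3 + 32*q^2 - 32*q) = (q - 2)*(q - 1)*(q^3 - 8*q^2 + 16*q) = (q - 4)*(q - 2)*(q - 1)*(q^2 - 4*q) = q*(q - 4)*(q - 2)*(q - 1)*(q - 4)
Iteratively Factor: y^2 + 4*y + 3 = (y + 3)*(y + 1)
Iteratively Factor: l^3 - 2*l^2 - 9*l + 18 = (l - 3)*(l^2 + l - 6) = (l - 3)*(l - 2)*(l + 3)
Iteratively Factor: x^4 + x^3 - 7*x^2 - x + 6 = (x - 2)*(x^3 + 3*x^2 - x - 3) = (x - 2)*(x - 1)*(x^2 + 4*x + 3) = (x - 2)*(x - 1)*(x + 1)*(x + 3)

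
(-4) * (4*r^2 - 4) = 16 - 16*r^2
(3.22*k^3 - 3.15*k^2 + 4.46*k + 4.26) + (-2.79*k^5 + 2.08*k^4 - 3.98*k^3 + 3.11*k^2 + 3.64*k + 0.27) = -2.79*k^5 + 2.08*k^4 - 0.76*k^3 - 0.04*k^2 + 8.1*k + 4.53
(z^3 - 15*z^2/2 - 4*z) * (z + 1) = z^4 - 13*z^3/2 - 23*z^2/2 - 4*z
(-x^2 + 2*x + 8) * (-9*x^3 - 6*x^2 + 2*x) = 9*x^5 - 12*x^4 - 86*x^3 - 44*x^2 + 16*x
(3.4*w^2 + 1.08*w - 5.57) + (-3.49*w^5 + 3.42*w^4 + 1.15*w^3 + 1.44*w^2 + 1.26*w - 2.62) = -3.49*w^5 + 3.42*w^4 + 1.15*w^3 + 4.84*w^2 + 2.34*w - 8.19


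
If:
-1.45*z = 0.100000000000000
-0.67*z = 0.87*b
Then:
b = 0.05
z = -0.07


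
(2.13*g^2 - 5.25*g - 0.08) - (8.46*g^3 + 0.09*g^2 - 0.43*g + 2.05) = -8.46*g^3 + 2.04*g^2 - 4.82*g - 2.13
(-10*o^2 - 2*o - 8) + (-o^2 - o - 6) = -11*o^2 - 3*o - 14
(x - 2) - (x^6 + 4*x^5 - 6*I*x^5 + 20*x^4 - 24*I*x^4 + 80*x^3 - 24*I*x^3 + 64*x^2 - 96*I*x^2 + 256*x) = -x^6 - 4*x^5 + 6*I*x^5 - 20*x^4 + 24*I*x^4 - 80*x^3 + 24*I*x^3 - 64*x^2 + 96*I*x^2 - 255*x - 2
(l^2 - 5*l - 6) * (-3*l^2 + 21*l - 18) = -3*l^4 + 36*l^3 - 105*l^2 - 36*l + 108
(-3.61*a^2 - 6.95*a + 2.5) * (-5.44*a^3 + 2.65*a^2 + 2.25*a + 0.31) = 19.6384*a^5 + 28.2415*a^4 - 40.14*a^3 - 10.1316*a^2 + 3.4705*a + 0.775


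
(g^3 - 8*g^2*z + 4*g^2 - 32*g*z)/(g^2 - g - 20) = g*(g - 8*z)/(g - 5)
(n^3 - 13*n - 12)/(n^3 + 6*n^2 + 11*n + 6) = (n - 4)/(n + 2)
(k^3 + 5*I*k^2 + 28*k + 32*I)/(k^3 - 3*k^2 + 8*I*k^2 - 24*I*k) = (k^2 - 3*I*k + 4)/(k*(k - 3))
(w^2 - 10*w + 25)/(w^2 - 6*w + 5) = (w - 5)/(w - 1)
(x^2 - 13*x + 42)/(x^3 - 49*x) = (x - 6)/(x*(x + 7))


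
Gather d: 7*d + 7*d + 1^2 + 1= 14*d + 2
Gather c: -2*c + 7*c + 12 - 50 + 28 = 5*c - 10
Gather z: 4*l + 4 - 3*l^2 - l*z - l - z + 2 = -3*l^2 + 3*l + z*(-l - 1) + 6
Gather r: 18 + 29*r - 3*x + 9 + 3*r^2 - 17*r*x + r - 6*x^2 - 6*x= 3*r^2 + r*(30 - 17*x) - 6*x^2 - 9*x + 27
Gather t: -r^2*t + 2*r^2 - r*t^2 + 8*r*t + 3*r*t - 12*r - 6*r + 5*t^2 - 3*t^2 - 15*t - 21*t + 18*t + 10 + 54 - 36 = 2*r^2 - 18*r + t^2*(2 - r) + t*(-r^2 + 11*r - 18) + 28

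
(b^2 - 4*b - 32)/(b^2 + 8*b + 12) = (b^2 - 4*b - 32)/(b^2 + 8*b + 12)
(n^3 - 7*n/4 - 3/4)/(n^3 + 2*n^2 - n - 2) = (n^2 - n - 3/4)/(n^2 + n - 2)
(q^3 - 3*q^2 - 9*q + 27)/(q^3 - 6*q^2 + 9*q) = (q + 3)/q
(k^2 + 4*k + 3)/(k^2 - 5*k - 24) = (k + 1)/(k - 8)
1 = 1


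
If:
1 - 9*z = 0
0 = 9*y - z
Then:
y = 1/81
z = 1/9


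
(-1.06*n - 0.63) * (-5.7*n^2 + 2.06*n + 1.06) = 6.042*n^3 + 1.4074*n^2 - 2.4214*n - 0.6678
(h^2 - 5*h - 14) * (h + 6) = h^3 + h^2 - 44*h - 84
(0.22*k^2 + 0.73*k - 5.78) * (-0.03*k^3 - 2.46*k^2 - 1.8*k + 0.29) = -0.0066*k^5 - 0.5631*k^4 - 2.0184*k^3 + 12.9686*k^2 + 10.6157*k - 1.6762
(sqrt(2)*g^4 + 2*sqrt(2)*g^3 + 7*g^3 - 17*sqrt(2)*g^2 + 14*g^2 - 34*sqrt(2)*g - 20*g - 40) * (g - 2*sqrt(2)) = sqrt(2)*g^5 + 2*sqrt(2)*g^4 + 3*g^4 - 31*sqrt(2)*g^3 + 6*g^3 - 62*sqrt(2)*g^2 + 48*g^2 + 40*sqrt(2)*g + 96*g + 80*sqrt(2)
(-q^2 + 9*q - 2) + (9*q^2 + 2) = 8*q^2 + 9*q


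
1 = 1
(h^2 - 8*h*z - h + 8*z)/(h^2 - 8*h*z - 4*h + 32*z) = (h - 1)/(h - 4)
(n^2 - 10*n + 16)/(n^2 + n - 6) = (n - 8)/(n + 3)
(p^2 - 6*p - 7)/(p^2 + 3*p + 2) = (p - 7)/(p + 2)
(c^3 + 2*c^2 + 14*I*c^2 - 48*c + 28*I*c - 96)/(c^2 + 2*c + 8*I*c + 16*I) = c + 6*I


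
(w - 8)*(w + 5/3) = w^2 - 19*w/3 - 40/3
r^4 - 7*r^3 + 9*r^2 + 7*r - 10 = (r - 5)*(r - 2)*(r - 1)*(r + 1)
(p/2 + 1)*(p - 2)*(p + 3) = p^3/2 + 3*p^2/2 - 2*p - 6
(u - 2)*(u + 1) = u^2 - u - 2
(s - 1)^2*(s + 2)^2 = s^4 + 2*s^3 - 3*s^2 - 4*s + 4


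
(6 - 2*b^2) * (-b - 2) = 2*b^3 + 4*b^2 - 6*b - 12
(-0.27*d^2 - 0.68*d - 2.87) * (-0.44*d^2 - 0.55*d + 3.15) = 0.1188*d^4 + 0.4477*d^3 + 0.7863*d^2 - 0.5635*d - 9.0405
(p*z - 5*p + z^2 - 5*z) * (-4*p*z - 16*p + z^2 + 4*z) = -4*p^2*z^2 + 4*p^2*z + 80*p^2 - 3*p*z^3 + 3*p*z^2 + 60*p*z + z^4 - z^3 - 20*z^2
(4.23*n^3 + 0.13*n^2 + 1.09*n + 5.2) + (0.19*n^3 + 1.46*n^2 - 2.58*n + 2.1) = 4.42*n^3 + 1.59*n^2 - 1.49*n + 7.3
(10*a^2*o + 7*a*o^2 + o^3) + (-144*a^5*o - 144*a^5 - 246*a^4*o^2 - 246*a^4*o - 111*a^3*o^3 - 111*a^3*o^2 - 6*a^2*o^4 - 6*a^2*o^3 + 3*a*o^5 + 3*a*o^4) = -144*a^5*o - 144*a^5 - 246*a^4*o^2 - 246*a^4*o - 111*a^3*o^3 - 111*a^3*o^2 - 6*a^2*o^4 - 6*a^2*o^3 + 10*a^2*o + 3*a*o^5 + 3*a*o^4 + 7*a*o^2 + o^3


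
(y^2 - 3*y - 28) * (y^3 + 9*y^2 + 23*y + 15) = y^5 + 6*y^4 - 32*y^3 - 306*y^2 - 689*y - 420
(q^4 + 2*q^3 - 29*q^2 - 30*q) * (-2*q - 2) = -2*q^5 - 6*q^4 + 54*q^3 + 118*q^2 + 60*q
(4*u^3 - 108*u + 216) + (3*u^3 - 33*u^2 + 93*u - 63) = 7*u^3 - 33*u^2 - 15*u + 153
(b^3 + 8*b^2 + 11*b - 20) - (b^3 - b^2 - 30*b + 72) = 9*b^2 + 41*b - 92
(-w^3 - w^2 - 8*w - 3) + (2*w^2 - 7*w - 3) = -w^3 + w^2 - 15*w - 6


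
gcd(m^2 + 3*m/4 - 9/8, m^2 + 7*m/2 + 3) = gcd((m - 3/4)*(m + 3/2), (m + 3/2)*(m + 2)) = m + 3/2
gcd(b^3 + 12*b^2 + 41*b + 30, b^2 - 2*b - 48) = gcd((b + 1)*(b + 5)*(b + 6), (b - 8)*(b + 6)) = b + 6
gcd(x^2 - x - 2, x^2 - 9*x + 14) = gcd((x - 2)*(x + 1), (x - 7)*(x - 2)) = x - 2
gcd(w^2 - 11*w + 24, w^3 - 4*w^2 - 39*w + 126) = w - 3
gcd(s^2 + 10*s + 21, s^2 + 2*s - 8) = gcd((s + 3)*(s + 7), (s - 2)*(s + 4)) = 1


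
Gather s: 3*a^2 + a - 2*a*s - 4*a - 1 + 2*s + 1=3*a^2 - 3*a + s*(2 - 2*a)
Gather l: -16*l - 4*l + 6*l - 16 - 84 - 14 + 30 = -14*l - 84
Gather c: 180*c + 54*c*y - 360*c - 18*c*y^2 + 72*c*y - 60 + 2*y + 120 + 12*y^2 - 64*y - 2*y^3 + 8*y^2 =c*(-18*y^2 + 126*y - 180) - 2*y^3 + 20*y^2 - 62*y + 60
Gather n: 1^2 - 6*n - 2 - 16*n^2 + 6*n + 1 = -16*n^2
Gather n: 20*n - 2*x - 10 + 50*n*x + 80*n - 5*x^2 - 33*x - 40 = n*(50*x + 100) - 5*x^2 - 35*x - 50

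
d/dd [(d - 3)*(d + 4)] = 2*d + 1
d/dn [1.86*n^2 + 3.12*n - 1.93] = 3.72*n + 3.12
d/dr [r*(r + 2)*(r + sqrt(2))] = r*(r + 2) + r*(r + sqrt(2)) + (r + 2)*(r + sqrt(2))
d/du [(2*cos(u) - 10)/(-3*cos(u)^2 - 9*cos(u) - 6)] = 2*(sin(u)^2 + 10*cos(u) + 16)*sin(u)/(3*(cos(u)^2 + 3*cos(u) + 2)^2)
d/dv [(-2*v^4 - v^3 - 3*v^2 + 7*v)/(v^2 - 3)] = (-4*v^5 - v^4 + 24*v^3 + 2*v^2 + 18*v - 21)/(v^4 - 6*v^2 + 9)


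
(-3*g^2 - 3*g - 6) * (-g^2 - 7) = 3*g^4 + 3*g^3 + 27*g^2 + 21*g + 42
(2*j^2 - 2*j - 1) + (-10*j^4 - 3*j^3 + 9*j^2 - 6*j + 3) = -10*j^4 - 3*j^3 + 11*j^2 - 8*j + 2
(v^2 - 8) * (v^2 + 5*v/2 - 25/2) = v^4 + 5*v^3/2 - 41*v^2/2 - 20*v + 100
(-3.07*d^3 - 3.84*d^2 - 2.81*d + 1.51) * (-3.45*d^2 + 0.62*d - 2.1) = 10.5915*d^5 + 11.3446*d^4 + 13.7607*d^3 + 1.1123*d^2 + 6.8372*d - 3.171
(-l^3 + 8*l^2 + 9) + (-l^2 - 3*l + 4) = -l^3 + 7*l^2 - 3*l + 13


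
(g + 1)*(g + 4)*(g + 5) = g^3 + 10*g^2 + 29*g + 20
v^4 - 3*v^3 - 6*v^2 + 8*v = v*(v - 4)*(v - 1)*(v + 2)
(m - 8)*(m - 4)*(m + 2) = m^3 - 10*m^2 + 8*m + 64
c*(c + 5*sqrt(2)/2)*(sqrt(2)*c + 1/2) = sqrt(2)*c^3 + 11*c^2/2 + 5*sqrt(2)*c/4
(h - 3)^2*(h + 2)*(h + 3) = h^4 - h^3 - 15*h^2 + 9*h + 54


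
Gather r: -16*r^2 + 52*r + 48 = -16*r^2 + 52*r + 48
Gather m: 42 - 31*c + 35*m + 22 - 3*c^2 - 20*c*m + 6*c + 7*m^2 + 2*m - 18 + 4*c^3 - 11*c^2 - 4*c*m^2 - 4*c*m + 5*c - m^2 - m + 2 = 4*c^3 - 14*c^2 - 20*c + m^2*(6 - 4*c) + m*(36 - 24*c) + 48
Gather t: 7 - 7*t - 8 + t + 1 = -6*t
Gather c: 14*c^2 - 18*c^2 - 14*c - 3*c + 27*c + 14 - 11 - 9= -4*c^2 + 10*c - 6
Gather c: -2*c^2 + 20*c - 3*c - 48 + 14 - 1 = -2*c^2 + 17*c - 35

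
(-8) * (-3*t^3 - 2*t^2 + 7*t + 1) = 24*t^3 + 16*t^2 - 56*t - 8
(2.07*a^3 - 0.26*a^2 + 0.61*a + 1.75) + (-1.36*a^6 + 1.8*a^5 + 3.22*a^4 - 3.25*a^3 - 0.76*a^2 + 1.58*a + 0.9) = -1.36*a^6 + 1.8*a^5 + 3.22*a^4 - 1.18*a^3 - 1.02*a^2 + 2.19*a + 2.65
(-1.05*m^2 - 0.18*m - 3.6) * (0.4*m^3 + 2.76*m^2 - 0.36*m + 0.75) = -0.42*m^5 - 2.97*m^4 - 1.5588*m^3 - 10.6587*m^2 + 1.161*m - 2.7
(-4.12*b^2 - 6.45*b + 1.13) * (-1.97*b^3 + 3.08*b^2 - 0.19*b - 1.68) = 8.1164*b^5 + 0.0168999999999997*b^4 - 21.3093*b^3 + 11.6275*b^2 + 10.6213*b - 1.8984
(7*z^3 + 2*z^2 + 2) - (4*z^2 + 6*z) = 7*z^3 - 2*z^2 - 6*z + 2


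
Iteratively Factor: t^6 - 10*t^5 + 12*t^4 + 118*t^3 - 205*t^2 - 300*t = (t + 1)*(t^5 - 11*t^4 + 23*t^3 + 95*t^2 - 300*t) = (t - 5)*(t + 1)*(t^4 - 6*t^3 - 7*t^2 + 60*t) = (t - 5)*(t + 1)*(t + 3)*(t^3 - 9*t^2 + 20*t) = (t - 5)*(t - 4)*(t + 1)*(t + 3)*(t^2 - 5*t) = t*(t - 5)*(t - 4)*(t + 1)*(t + 3)*(t - 5)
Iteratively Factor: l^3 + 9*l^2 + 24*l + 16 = (l + 1)*(l^2 + 8*l + 16) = (l + 1)*(l + 4)*(l + 4)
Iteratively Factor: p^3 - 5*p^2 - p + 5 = (p + 1)*(p^2 - 6*p + 5) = (p - 1)*(p + 1)*(p - 5)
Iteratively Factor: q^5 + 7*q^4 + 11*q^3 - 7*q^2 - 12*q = (q + 3)*(q^4 + 4*q^3 - q^2 - 4*q) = (q - 1)*(q + 3)*(q^3 + 5*q^2 + 4*q) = (q - 1)*(q + 1)*(q + 3)*(q^2 + 4*q) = q*(q - 1)*(q + 1)*(q + 3)*(q + 4)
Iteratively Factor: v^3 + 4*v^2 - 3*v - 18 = (v + 3)*(v^2 + v - 6) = (v + 3)^2*(v - 2)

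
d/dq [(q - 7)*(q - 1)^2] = 3*(q - 5)*(q - 1)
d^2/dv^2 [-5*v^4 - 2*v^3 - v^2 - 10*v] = -60*v^2 - 12*v - 2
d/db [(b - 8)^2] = 2*b - 16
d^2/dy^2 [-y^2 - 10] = -2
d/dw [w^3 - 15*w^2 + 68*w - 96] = 3*w^2 - 30*w + 68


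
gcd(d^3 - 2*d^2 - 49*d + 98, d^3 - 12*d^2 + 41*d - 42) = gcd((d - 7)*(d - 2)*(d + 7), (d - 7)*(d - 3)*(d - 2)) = d^2 - 9*d + 14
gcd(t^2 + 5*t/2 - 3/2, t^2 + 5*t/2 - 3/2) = t^2 + 5*t/2 - 3/2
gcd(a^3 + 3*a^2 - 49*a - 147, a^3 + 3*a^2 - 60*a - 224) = a + 7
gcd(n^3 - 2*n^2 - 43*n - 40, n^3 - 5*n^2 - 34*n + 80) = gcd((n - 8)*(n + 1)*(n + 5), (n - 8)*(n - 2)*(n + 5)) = n^2 - 3*n - 40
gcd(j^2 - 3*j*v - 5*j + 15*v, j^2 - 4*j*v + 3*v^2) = -j + 3*v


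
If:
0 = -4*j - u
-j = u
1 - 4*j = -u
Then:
No Solution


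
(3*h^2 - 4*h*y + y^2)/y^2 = 3*h^2/y^2 - 4*h/y + 1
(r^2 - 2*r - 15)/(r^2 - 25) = (r + 3)/(r + 5)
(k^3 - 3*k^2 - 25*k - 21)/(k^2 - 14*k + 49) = (k^2 + 4*k + 3)/(k - 7)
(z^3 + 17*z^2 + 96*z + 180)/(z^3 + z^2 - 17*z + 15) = (z^2 + 12*z + 36)/(z^2 - 4*z + 3)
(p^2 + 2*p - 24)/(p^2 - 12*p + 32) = (p + 6)/(p - 8)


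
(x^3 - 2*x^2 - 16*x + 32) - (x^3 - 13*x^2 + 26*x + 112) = 11*x^2 - 42*x - 80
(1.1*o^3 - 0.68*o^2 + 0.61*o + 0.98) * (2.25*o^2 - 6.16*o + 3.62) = 2.475*o^5 - 8.306*o^4 + 9.5433*o^3 - 4.0142*o^2 - 3.8286*o + 3.5476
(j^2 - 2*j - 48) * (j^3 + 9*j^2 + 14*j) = j^5 + 7*j^4 - 52*j^3 - 460*j^2 - 672*j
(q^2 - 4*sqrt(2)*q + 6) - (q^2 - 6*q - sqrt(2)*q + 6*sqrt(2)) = -3*sqrt(2)*q + 6*q - 6*sqrt(2) + 6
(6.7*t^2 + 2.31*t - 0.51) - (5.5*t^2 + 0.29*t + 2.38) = 1.2*t^2 + 2.02*t - 2.89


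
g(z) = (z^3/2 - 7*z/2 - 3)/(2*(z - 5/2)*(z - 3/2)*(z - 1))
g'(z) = (3*z^2/2 - 7/2)/(2*(z - 5/2)*(z - 3/2)*(z - 1)) - (z^3/2 - 7*z/2 - 3)/(2*(z - 5/2)*(z - 3/2)*(z - 1)^2) - (z^3/2 - 7*z/2 - 3)/(2*(z - 5/2)*(z - 3/2)^2*(z - 1)) - (z^3/2 - 7*z/2 - 3)/(2*(z - 5/2)^2*(z - 3/2)*(z - 1))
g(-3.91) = 0.06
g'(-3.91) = -0.03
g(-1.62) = -0.01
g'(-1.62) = -0.01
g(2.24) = 10.94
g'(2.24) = 10.03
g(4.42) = 0.64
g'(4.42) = -0.07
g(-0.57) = 0.06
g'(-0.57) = 0.23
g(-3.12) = 0.03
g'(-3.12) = -0.03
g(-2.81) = 0.02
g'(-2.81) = -0.03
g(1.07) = -71.24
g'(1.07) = 781.48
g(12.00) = 0.37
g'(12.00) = -0.01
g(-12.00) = 0.16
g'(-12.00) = -0.00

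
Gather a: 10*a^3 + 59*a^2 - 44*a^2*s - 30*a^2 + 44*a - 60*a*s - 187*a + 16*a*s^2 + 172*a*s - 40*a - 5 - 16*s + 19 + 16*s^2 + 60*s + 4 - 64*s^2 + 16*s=10*a^3 + a^2*(29 - 44*s) + a*(16*s^2 + 112*s - 183) - 48*s^2 + 60*s + 18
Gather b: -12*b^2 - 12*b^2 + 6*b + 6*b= -24*b^2 + 12*b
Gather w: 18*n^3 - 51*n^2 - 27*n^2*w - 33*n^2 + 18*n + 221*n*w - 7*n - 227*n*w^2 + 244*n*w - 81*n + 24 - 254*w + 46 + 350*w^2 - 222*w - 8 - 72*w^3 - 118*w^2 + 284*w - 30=18*n^3 - 84*n^2 - 70*n - 72*w^3 + w^2*(232 - 227*n) + w*(-27*n^2 + 465*n - 192) + 32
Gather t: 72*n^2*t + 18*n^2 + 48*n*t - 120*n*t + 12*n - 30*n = 18*n^2 - 18*n + t*(72*n^2 - 72*n)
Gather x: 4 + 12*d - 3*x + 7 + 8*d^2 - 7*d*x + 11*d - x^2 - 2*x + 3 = 8*d^2 + 23*d - x^2 + x*(-7*d - 5) + 14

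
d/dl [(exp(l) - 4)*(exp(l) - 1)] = (2*exp(l) - 5)*exp(l)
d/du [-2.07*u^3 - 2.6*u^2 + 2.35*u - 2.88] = -6.21*u^2 - 5.2*u + 2.35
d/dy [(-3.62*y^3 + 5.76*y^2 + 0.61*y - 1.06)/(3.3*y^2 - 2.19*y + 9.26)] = (-11.946*y^4 + 15.8556*y^3 - 115.191*y^2 + 113.6712*y + 3.3272)/(10.89*y^4 - 14.454*y^3 + 65.9121*y^2 - 40.5588*y + 85.7476)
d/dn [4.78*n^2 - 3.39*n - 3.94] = 9.56*n - 3.39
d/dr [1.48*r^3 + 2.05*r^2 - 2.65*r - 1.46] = 4.44*r^2 + 4.1*r - 2.65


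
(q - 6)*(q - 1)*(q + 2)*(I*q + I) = I*q^4 - 4*I*q^3 - 13*I*q^2 + 4*I*q + 12*I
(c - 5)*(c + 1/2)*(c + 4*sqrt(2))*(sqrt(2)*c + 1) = sqrt(2)*c^4 - 9*sqrt(2)*c^3/2 + 9*c^3 - 81*c^2/2 + 3*sqrt(2)*c^2/2 - 18*sqrt(2)*c - 45*c/2 - 10*sqrt(2)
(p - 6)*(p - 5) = p^2 - 11*p + 30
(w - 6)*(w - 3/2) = w^2 - 15*w/2 + 9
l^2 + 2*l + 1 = (l + 1)^2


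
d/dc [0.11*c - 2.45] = 0.110000000000000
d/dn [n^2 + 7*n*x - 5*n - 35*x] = 2*n + 7*x - 5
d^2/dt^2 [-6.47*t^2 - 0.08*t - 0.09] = -12.9400000000000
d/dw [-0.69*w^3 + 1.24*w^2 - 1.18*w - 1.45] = -2.07*w^2 + 2.48*w - 1.18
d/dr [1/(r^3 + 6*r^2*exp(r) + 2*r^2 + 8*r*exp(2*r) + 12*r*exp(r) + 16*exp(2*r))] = (-6*r^2*exp(r) - 3*r^2 - 16*r*exp(2*r) - 24*r*exp(r) - 4*r - 40*exp(2*r) - 12*exp(r))/(r^3 + 6*r^2*exp(r) + 2*r^2 + 8*r*exp(2*r) + 12*r*exp(r) + 16*exp(2*r))^2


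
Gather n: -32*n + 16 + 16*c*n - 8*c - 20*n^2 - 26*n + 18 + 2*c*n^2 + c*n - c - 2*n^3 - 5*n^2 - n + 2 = -9*c - 2*n^3 + n^2*(2*c - 25) + n*(17*c - 59) + 36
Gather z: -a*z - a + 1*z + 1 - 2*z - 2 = -a + z*(-a - 1) - 1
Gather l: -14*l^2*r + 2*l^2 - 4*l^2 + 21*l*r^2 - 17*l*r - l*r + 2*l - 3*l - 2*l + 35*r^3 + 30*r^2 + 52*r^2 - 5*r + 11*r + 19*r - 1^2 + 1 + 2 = l^2*(-14*r - 2) + l*(21*r^2 - 18*r - 3) + 35*r^3 + 82*r^2 + 25*r + 2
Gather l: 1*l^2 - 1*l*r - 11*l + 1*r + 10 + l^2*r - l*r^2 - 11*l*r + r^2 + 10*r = l^2*(r + 1) + l*(-r^2 - 12*r - 11) + r^2 + 11*r + 10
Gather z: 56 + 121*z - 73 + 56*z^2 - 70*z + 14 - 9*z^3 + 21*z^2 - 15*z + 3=-9*z^3 + 77*z^2 + 36*z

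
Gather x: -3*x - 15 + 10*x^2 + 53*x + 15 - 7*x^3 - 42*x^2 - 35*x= -7*x^3 - 32*x^2 + 15*x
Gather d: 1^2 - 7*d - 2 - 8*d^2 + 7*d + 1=-8*d^2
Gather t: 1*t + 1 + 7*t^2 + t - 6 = 7*t^2 + 2*t - 5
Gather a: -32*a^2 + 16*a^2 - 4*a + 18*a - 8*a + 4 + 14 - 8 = -16*a^2 + 6*a + 10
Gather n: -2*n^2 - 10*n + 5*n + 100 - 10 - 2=-2*n^2 - 5*n + 88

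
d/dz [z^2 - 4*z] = 2*z - 4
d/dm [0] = 0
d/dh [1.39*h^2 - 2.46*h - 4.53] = 2.78*h - 2.46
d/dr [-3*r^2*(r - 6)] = 9*r*(4 - r)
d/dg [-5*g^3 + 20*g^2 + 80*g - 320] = -15*g^2 + 40*g + 80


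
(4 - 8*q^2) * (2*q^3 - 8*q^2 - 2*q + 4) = -16*q^5 + 64*q^4 + 24*q^3 - 64*q^2 - 8*q + 16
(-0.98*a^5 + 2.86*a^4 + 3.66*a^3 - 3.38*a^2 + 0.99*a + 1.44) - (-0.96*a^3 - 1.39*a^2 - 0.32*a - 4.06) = -0.98*a^5 + 2.86*a^4 + 4.62*a^3 - 1.99*a^2 + 1.31*a + 5.5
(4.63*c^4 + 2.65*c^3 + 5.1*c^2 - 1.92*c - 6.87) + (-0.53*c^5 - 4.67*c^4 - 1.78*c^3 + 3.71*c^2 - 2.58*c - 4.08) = -0.53*c^5 - 0.04*c^4 + 0.87*c^3 + 8.81*c^2 - 4.5*c - 10.95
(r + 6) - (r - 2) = 8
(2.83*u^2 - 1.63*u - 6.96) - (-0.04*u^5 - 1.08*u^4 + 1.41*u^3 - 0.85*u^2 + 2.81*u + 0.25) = 0.04*u^5 + 1.08*u^4 - 1.41*u^3 + 3.68*u^2 - 4.44*u - 7.21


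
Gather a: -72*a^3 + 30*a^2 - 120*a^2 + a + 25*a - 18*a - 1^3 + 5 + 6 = -72*a^3 - 90*a^2 + 8*a + 10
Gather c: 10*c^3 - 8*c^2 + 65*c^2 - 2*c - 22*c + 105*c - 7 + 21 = 10*c^3 + 57*c^2 + 81*c + 14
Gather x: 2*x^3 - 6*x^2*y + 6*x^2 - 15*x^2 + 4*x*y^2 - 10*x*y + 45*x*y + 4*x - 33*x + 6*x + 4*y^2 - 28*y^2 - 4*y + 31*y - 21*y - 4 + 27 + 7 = 2*x^3 + x^2*(-6*y - 9) + x*(4*y^2 + 35*y - 23) - 24*y^2 + 6*y + 30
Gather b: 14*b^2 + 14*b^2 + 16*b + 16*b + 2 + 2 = 28*b^2 + 32*b + 4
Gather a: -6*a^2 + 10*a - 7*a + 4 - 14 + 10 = -6*a^2 + 3*a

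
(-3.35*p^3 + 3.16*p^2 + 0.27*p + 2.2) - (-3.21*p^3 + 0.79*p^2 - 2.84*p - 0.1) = -0.14*p^3 + 2.37*p^2 + 3.11*p + 2.3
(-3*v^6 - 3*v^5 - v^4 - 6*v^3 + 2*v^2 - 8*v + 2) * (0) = 0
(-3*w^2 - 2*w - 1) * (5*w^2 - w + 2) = -15*w^4 - 7*w^3 - 9*w^2 - 3*w - 2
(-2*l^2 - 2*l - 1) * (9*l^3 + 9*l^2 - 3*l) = -18*l^5 - 36*l^4 - 21*l^3 - 3*l^2 + 3*l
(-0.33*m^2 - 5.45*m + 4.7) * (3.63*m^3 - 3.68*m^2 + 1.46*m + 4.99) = -1.1979*m^5 - 18.5691*m^4 + 36.6352*m^3 - 26.8997*m^2 - 20.3335*m + 23.453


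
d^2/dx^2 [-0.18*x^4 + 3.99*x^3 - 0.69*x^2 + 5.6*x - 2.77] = -2.16*x^2 + 23.94*x - 1.38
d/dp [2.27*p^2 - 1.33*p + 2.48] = 4.54*p - 1.33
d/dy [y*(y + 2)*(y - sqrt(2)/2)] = 3*y^2 - sqrt(2)*y + 4*y - sqrt(2)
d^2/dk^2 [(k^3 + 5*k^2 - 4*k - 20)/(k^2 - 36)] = 64*(k^3 + 15*k^2 + 108*k + 180)/(k^6 - 108*k^4 + 3888*k^2 - 46656)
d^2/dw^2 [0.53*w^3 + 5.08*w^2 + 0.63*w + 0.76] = 3.18*w + 10.16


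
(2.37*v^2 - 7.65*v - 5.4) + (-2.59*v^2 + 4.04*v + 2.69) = -0.22*v^2 - 3.61*v - 2.71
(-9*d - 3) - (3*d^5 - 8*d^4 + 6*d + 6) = -3*d^5 + 8*d^4 - 15*d - 9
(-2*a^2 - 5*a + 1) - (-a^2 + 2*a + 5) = -a^2 - 7*a - 4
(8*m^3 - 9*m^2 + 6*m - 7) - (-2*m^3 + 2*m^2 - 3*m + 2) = 10*m^3 - 11*m^2 + 9*m - 9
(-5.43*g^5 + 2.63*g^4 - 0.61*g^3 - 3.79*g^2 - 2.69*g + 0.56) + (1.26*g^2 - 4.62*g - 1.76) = -5.43*g^5 + 2.63*g^4 - 0.61*g^3 - 2.53*g^2 - 7.31*g - 1.2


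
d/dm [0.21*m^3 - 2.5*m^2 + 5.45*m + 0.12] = 0.63*m^2 - 5.0*m + 5.45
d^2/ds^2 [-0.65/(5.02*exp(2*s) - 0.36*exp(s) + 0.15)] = (-0.65*(10.04*exp(s) - 0.36)*(20.08*exp(s) - 0.72)*exp(s) + (13.052*exp(s) - 0.234)*(5.02*exp(2*s) - 0.36*exp(s) + 0.15))*exp(s)/(5.02*exp(2*s) - 0.36*exp(s) + 0.15)^3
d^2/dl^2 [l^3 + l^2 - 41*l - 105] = 6*l + 2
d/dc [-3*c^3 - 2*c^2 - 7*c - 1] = -9*c^2 - 4*c - 7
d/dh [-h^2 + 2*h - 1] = 2 - 2*h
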